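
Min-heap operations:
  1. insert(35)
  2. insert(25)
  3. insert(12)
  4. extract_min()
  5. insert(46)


insert(35) -> [35]
insert(25) -> [25, 35]
insert(12) -> [12, 35, 25]
extract_min()->12, [25, 35]
insert(46) -> [25, 35, 46]

Final heap: [25, 35, 46]


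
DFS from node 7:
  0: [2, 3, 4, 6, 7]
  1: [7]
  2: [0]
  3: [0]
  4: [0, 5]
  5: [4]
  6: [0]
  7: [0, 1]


Visit 7, push [1, 0]
Visit 0, push [6, 4, 3, 2]
Visit 2, push []
Visit 3, push []
Visit 4, push [5]
Visit 5, push []
Visit 6, push []
Visit 1, push []

DFS order: [7, 0, 2, 3, 4, 5, 6, 1]


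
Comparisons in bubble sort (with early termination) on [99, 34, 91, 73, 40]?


Algorithm: bubble sort (with early termination)
Input: [99, 34, 91, 73, 40]
Sorted: [34, 40, 73, 91, 99]

10


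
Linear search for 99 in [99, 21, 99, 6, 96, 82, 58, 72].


i=0: 99==99 found!

Found at 0, 1 comps


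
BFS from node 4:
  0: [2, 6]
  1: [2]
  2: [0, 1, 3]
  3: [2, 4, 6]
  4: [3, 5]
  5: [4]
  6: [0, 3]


Visit 4, enqueue [3, 5]
Visit 3, enqueue [2, 6]
Visit 5, enqueue []
Visit 2, enqueue [0, 1]
Visit 6, enqueue []
Visit 0, enqueue []
Visit 1, enqueue []

BFS order: [4, 3, 5, 2, 6, 0, 1]


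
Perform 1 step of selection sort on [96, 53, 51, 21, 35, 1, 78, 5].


Initial: [96, 53, 51, 21, 35, 1, 78, 5]
Step 1: min=1 at 5
  Swap: [1, 53, 51, 21, 35, 96, 78, 5]

After 1 step: [1, 53, 51, 21, 35, 96, 78, 5]


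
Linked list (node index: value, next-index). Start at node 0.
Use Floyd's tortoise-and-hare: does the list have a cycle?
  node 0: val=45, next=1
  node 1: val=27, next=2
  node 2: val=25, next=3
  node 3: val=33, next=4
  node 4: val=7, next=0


Floyd's tortoise (slow, +1) and hare (fast, +2):
  init: slow=0, fast=0
  step 1: slow=1, fast=2
  step 2: slow=2, fast=4
  step 3: slow=3, fast=1
  step 4: slow=4, fast=3
  step 5: slow=0, fast=0
  slow == fast at node 0: cycle detected

Cycle: yes


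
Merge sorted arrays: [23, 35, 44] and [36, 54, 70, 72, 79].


Take 23 from A
Take 35 from A
Take 36 from B
Take 44 from A

Merged: [23, 35, 36, 44, 54, 70, 72, 79]


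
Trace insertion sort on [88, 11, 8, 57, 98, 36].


Initial: [88, 11, 8, 57, 98, 36]
Insert 11: [11, 88, 8, 57, 98, 36]
Insert 8: [8, 11, 88, 57, 98, 36]
Insert 57: [8, 11, 57, 88, 98, 36]
Insert 98: [8, 11, 57, 88, 98, 36]
Insert 36: [8, 11, 36, 57, 88, 98]

Sorted: [8, 11, 36, 57, 88, 98]


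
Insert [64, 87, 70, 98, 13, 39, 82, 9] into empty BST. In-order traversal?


Insert 64: root
Insert 87: R from 64
Insert 70: R from 64 -> L from 87
Insert 98: R from 64 -> R from 87
Insert 13: L from 64
Insert 39: L from 64 -> R from 13
Insert 82: R from 64 -> L from 87 -> R from 70
Insert 9: L from 64 -> L from 13

In-order: [9, 13, 39, 64, 70, 82, 87, 98]


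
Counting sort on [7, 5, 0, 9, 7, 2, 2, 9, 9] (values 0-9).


Input: [7, 5, 0, 9, 7, 2, 2, 9, 9]
Counts: [1, 0, 2, 0, 0, 1, 0, 2, 0, 3]

Sorted: [0, 2, 2, 5, 7, 7, 9, 9, 9]


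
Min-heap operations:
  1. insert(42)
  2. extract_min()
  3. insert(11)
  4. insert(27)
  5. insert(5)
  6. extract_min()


insert(42) -> [42]
extract_min()->42, []
insert(11) -> [11]
insert(27) -> [11, 27]
insert(5) -> [5, 27, 11]
extract_min()->5, [11, 27]

Final heap: [11, 27]


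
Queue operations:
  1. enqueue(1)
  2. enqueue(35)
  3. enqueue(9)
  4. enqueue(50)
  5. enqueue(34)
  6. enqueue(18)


enqueue(1) -> [1]
enqueue(35) -> [1, 35]
enqueue(9) -> [1, 35, 9]
enqueue(50) -> [1, 35, 9, 50]
enqueue(34) -> [1, 35, 9, 50, 34]
enqueue(18) -> [1, 35, 9, 50, 34, 18]

Final queue: [1, 35, 9, 50, 34, 18]


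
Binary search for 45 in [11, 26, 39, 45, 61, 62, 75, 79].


Step 1: lo=0, hi=7, mid=3, val=45

Found at index 3


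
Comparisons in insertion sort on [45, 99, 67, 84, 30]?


Algorithm: insertion sort
Input: [45, 99, 67, 84, 30]
Sorted: [30, 45, 67, 84, 99]

9


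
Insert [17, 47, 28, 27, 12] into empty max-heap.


Insert 17: [17]
Insert 47: [47, 17]
Insert 28: [47, 17, 28]
Insert 27: [47, 27, 28, 17]
Insert 12: [47, 27, 28, 17, 12]

Final heap: [47, 27, 28, 17, 12]


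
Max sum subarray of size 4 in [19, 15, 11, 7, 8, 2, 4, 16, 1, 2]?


[0:4]: 52
[1:5]: 41
[2:6]: 28
[3:7]: 21
[4:8]: 30
[5:9]: 23
[6:10]: 23

Max: 52 at [0:4]


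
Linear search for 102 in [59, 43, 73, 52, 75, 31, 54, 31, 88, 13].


i=0: 59!=102
i=1: 43!=102
i=2: 73!=102
i=3: 52!=102
i=4: 75!=102
i=5: 31!=102
i=6: 54!=102
i=7: 31!=102
i=8: 88!=102
i=9: 13!=102

Not found, 10 comps


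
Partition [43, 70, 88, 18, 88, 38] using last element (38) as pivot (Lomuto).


Pivot: 38
  18 <= 38: swap -> [18, 70, 88, 43, 88, 38]
Place pivot at 1: [18, 38, 88, 43, 88, 70]

Partitioned: [18, 38, 88, 43, 88, 70]


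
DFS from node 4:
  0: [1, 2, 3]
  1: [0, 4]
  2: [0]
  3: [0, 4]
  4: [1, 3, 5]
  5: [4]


Visit 4, push [5, 3, 1]
Visit 1, push [0]
Visit 0, push [3, 2]
Visit 2, push []
Visit 3, push []
Visit 5, push []

DFS order: [4, 1, 0, 2, 3, 5]


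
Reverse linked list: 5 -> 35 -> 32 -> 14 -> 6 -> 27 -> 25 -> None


Step 1: curr=5, set curr.next=prev(None) | reversed so far: 5
Step 2: curr=35, set curr.next=prev(5) | reversed so far: 35 -> 5
Step 3: curr=32, set curr.next=prev(35) | reversed so far: 32 -> 35 -> 5
Step 4: curr=14, set curr.next=prev(32) | reversed so far: 14 -> 32 -> 35 -> 5
Step 5: curr=6, set curr.next=prev(14) | reversed so far: 6 -> 14 -> 32 -> 35 -> 5
Step 6: curr=27, set curr.next=prev(6) | reversed so far: 27 -> 6 -> 14 -> 32 -> 35 -> 5
Step 7: curr=25, set curr.next=prev(27) | reversed so far: 25 -> 27 -> 6 -> 14 -> 32 -> 35 -> 5

25 -> 27 -> 6 -> 14 -> 32 -> 35 -> 5 -> None


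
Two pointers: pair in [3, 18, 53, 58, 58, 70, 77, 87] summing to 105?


lo=0(3)+hi=7(87)=90
lo=1(18)+hi=7(87)=105

Yes: 18+87=105


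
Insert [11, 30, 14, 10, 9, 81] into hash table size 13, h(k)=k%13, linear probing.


Insert 11: h=11 -> slot 11
Insert 30: h=4 -> slot 4
Insert 14: h=1 -> slot 1
Insert 10: h=10 -> slot 10
Insert 9: h=9 -> slot 9
Insert 81: h=3 -> slot 3

Table: [None, 14, None, 81, 30, None, None, None, None, 9, 10, 11, None]


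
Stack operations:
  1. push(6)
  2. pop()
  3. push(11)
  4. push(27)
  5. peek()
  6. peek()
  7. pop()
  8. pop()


push(6) -> [6]
pop()->6, []
push(11) -> [11]
push(27) -> [11, 27]
peek()->27
peek()->27
pop()->27, [11]
pop()->11, []

Final stack: []


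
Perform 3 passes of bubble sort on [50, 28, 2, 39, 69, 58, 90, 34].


Initial: [50, 28, 2, 39, 69, 58, 90, 34]
Pass 1: [28, 2, 39, 50, 58, 69, 34, 90] (5 swaps)
Pass 2: [2, 28, 39, 50, 58, 34, 69, 90] (2 swaps)
Pass 3: [2, 28, 39, 50, 34, 58, 69, 90] (1 swaps)

After 3 passes: [2, 28, 39, 50, 34, 58, 69, 90]


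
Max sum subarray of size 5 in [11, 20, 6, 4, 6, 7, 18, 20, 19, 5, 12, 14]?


[0:5]: 47
[1:6]: 43
[2:7]: 41
[3:8]: 55
[4:9]: 70
[5:10]: 69
[6:11]: 74
[7:12]: 70

Max: 74 at [6:11]


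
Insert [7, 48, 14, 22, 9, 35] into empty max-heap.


Insert 7: [7]
Insert 48: [48, 7]
Insert 14: [48, 7, 14]
Insert 22: [48, 22, 14, 7]
Insert 9: [48, 22, 14, 7, 9]
Insert 35: [48, 22, 35, 7, 9, 14]

Final heap: [48, 22, 35, 7, 9, 14]


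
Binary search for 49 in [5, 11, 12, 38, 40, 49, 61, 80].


Step 1: lo=0, hi=7, mid=3, val=38
Step 2: lo=4, hi=7, mid=5, val=49

Found at index 5


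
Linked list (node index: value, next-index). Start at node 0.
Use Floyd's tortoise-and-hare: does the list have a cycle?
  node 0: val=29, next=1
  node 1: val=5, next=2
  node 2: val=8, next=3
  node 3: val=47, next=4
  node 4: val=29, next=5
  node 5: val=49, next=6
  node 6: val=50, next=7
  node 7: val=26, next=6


Floyd's tortoise (slow, +1) and hare (fast, +2):
  init: slow=0, fast=0
  step 1: slow=1, fast=2
  step 2: slow=2, fast=4
  step 3: slow=3, fast=6
  step 4: slow=4, fast=6
  step 5: slow=5, fast=6
  step 6: slow=6, fast=6
  slow == fast at node 6: cycle detected

Cycle: yes


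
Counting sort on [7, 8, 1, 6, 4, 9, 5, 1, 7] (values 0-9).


Input: [7, 8, 1, 6, 4, 9, 5, 1, 7]
Counts: [0, 2, 0, 0, 1, 1, 1, 2, 1, 1]

Sorted: [1, 1, 4, 5, 6, 7, 7, 8, 9]


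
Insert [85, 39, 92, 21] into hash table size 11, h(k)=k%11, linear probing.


Insert 85: h=8 -> slot 8
Insert 39: h=6 -> slot 6
Insert 92: h=4 -> slot 4
Insert 21: h=10 -> slot 10

Table: [None, None, None, None, 92, None, 39, None, 85, None, 21]


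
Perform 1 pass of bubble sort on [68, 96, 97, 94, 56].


Initial: [68, 96, 97, 94, 56]
Pass 1: [68, 96, 94, 56, 97] (2 swaps)

After 1 pass: [68, 96, 94, 56, 97]


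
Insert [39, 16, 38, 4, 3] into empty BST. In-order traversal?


Insert 39: root
Insert 16: L from 39
Insert 38: L from 39 -> R from 16
Insert 4: L from 39 -> L from 16
Insert 3: L from 39 -> L from 16 -> L from 4

In-order: [3, 4, 16, 38, 39]


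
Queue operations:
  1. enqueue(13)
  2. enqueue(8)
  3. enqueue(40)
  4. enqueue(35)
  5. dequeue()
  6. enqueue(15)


enqueue(13) -> [13]
enqueue(8) -> [13, 8]
enqueue(40) -> [13, 8, 40]
enqueue(35) -> [13, 8, 40, 35]
dequeue()->13, [8, 40, 35]
enqueue(15) -> [8, 40, 35, 15]

Final queue: [8, 40, 35, 15]


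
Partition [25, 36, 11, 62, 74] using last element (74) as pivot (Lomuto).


Pivot: 74
  25 <= 74: advance i (no swap)
  36 <= 74: advance i (no swap)
  11 <= 74: advance i (no swap)
  62 <= 74: advance i (no swap)
Place pivot at 4: [25, 36, 11, 62, 74]

Partitioned: [25, 36, 11, 62, 74]


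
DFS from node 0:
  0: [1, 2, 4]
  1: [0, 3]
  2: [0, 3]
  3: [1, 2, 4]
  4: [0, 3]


Visit 0, push [4, 2, 1]
Visit 1, push [3]
Visit 3, push [4, 2]
Visit 2, push []
Visit 4, push []

DFS order: [0, 1, 3, 2, 4]


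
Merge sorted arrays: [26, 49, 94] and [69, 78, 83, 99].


Take 26 from A
Take 49 from A
Take 69 from B
Take 78 from B
Take 83 from B
Take 94 from A

Merged: [26, 49, 69, 78, 83, 94, 99]


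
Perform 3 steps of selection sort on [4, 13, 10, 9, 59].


Initial: [4, 13, 10, 9, 59]
Step 1: min=4 at 0
  Swap: [4, 13, 10, 9, 59]
Step 2: min=9 at 3
  Swap: [4, 9, 10, 13, 59]
Step 3: min=10 at 2
  Swap: [4, 9, 10, 13, 59]

After 3 steps: [4, 9, 10, 13, 59]


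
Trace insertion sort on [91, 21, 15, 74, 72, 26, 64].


Initial: [91, 21, 15, 74, 72, 26, 64]
Insert 21: [21, 91, 15, 74, 72, 26, 64]
Insert 15: [15, 21, 91, 74, 72, 26, 64]
Insert 74: [15, 21, 74, 91, 72, 26, 64]
Insert 72: [15, 21, 72, 74, 91, 26, 64]
Insert 26: [15, 21, 26, 72, 74, 91, 64]
Insert 64: [15, 21, 26, 64, 72, 74, 91]

Sorted: [15, 21, 26, 64, 72, 74, 91]


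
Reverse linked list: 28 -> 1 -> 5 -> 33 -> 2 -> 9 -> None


Step 1: curr=28, set curr.next=prev(None) | reversed so far: 28
Step 2: curr=1, set curr.next=prev(28) | reversed so far: 1 -> 28
Step 3: curr=5, set curr.next=prev(1) | reversed so far: 5 -> 1 -> 28
Step 4: curr=33, set curr.next=prev(5) | reversed so far: 33 -> 5 -> 1 -> 28
Step 5: curr=2, set curr.next=prev(33) | reversed so far: 2 -> 33 -> 5 -> 1 -> 28
Step 6: curr=9, set curr.next=prev(2) | reversed so far: 9 -> 2 -> 33 -> 5 -> 1 -> 28

9 -> 2 -> 33 -> 5 -> 1 -> 28 -> None


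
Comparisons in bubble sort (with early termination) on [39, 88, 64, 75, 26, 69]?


Algorithm: bubble sort (with early termination)
Input: [39, 88, 64, 75, 26, 69]
Sorted: [26, 39, 64, 69, 75, 88]

15


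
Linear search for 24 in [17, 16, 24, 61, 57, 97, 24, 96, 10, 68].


i=0: 17!=24
i=1: 16!=24
i=2: 24==24 found!

Found at 2, 3 comps


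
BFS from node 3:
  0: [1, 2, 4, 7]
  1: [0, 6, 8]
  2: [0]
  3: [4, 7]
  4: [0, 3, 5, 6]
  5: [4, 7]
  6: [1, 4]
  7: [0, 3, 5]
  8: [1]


Visit 3, enqueue [4, 7]
Visit 4, enqueue [0, 5, 6]
Visit 7, enqueue []
Visit 0, enqueue [1, 2]
Visit 5, enqueue []
Visit 6, enqueue []
Visit 1, enqueue [8]
Visit 2, enqueue []
Visit 8, enqueue []

BFS order: [3, 4, 7, 0, 5, 6, 1, 2, 8]


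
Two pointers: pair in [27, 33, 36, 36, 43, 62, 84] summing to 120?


lo=0(27)+hi=6(84)=111
lo=1(33)+hi=6(84)=117
lo=2(36)+hi=6(84)=120

Yes: 36+84=120


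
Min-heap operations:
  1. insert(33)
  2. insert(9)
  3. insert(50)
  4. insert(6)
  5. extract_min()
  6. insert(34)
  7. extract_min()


insert(33) -> [33]
insert(9) -> [9, 33]
insert(50) -> [9, 33, 50]
insert(6) -> [6, 9, 50, 33]
extract_min()->6, [9, 33, 50]
insert(34) -> [9, 33, 50, 34]
extract_min()->9, [33, 34, 50]

Final heap: [33, 34, 50]


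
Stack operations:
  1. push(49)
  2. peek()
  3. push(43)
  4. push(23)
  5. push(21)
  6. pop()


push(49) -> [49]
peek()->49
push(43) -> [49, 43]
push(23) -> [49, 43, 23]
push(21) -> [49, 43, 23, 21]
pop()->21, [49, 43, 23]

Final stack: [49, 43, 23]


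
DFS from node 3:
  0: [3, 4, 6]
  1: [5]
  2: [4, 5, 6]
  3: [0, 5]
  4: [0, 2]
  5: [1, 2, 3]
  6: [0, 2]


Visit 3, push [5, 0]
Visit 0, push [6, 4]
Visit 4, push [2]
Visit 2, push [6, 5]
Visit 5, push [1]
Visit 1, push []
Visit 6, push []

DFS order: [3, 0, 4, 2, 5, 1, 6]


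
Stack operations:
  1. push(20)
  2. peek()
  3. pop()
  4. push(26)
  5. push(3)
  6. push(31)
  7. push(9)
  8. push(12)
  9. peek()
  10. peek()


push(20) -> [20]
peek()->20
pop()->20, []
push(26) -> [26]
push(3) -> [26, 3]
push(31) -> [26, 3, 31]
push(9) -> [26, 3, 31, 9]
push(12) -> [26, 3, 31, 9, 12]
peek()->12
peek()->12

Final stack: [26, 3, 31, 9, 12]


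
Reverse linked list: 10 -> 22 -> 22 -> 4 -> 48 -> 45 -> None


Step 1: curr=10, set curr.next=prev(None) | reversed so far: 10
Step 2: curr=22, set curr.next=prev(10) | reversed so far: 22 -> 10
Step 3: curr=22, set curr.next=prev(22) | reversed so far: 22 -> 22 -> 10
Step 4: curr=4, set curr.next=prev(22) | reversed so far: 4 -> 22 -> 22 -> 10
Step 5: curr=48, set curr.next=prev(4) | reversed so far: 48 -> 4 -> 22 -> 22 -> 10
Step 6: curr=45, set curr.next=prev(48) | reversed so far: 45 -> 48 -> 4 -> 22 -> 22 -> 10

45 -> 48 -> 4 -> 22 -> 22 -> 10 -> None


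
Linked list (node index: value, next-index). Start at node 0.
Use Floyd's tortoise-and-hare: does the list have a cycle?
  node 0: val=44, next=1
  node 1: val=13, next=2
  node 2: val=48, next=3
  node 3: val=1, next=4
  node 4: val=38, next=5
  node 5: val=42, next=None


Floyd's tortoise (slow, +1) and hare (fast, +2):
  init: slow=0, fast=0
  step 1: slow=1, fast=2
  step 2: slow=2, fast=4
  step 3: fast 4->5->None, no cycle

Cycle: no


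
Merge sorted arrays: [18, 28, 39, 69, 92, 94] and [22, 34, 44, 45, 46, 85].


Take 18 from A
Take 22 from B
Take 28 from A
Take 34 from B
Take 39 from A
Take 44 from B
Take 45 from B
Take 46 from B
Take 69 from A
Take 85 from B

Merged: [18, 22, 28, 34, 39, 44, 45, 46, 69, 85, 92, 94]


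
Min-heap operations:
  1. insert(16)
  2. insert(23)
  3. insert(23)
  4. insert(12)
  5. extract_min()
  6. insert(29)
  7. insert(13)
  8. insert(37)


insert(16) -> [16]
insert(23) -> [16, 23]
insert(23) -> [16, 23, 23]
insert(12) -> [12, 16, 23, 23]
extract_min()->12, [16, 23, 23]
insert(29) -> [16, 23, 23, 29]
insert(13) -> [13, 16, 23, 29, 23]
insert(37) -> [13, 16, 23, 29, 23, 37]

Final heap: [13, 16, 23, 29, 23, 37]


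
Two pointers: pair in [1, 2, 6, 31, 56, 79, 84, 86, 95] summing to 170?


lo=0(1)+hi=8(95)=96
lo=1(2)+hi=8(95)=97
lo=2(6)+hi=8(95)=101
lo=3(31)+hi=8(95)=126
lo=4(56)+hi=8(95)=151
lo=5(79)+hi=8(95)=174
lo=5(79)+hi=7(86)=165
lo=6(84)+hi=7(86)=170

Yes: 84+86=170


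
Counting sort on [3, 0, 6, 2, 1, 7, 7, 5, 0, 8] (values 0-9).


Input: [3, 0, 6, 2, 1, 7, 7, 5, 0, 8]
Counts: [2, 1, 1, 1, 0, 1, 1, 2, 1, 0]

Sorted: [0, 0, 1, 2, 3, 5, 6, 7, 7, 8]


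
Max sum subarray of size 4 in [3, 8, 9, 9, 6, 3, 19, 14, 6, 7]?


[0:4]: 29
[1:5]: 32
[2:6]: 27
[3:7]: 37
[4:8]: 42
[5:9]: 42
[6:10]: 46

Max: 46 at [6:10]


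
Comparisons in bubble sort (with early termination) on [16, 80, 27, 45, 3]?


Algorithm: bubble sort (with early termination)
Input: [16, 80, 27, 45, 3]
Sorted: [3, 16, 27, 45, 80]

10


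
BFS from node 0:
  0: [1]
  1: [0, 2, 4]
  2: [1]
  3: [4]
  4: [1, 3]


Visit 0, enqueue [1]
Visit 1, enqueue [2, 4]
Visit 2, enqueue []
Visit 4, enqueue [3]
Visit 3, enqueue []

BFS order: [0, 1, 2, 4, 3]


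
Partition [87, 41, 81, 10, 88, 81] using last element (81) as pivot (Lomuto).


Pivot: 81
  41 <= 81: swap -> [41, 87, 81, 10, 88, 81]
  81 <= 81: swap -> [41, 81, 87, 10, 88, 81]
  10 <= 81: swap -> [41, 81, 10, 87, 88, 81]
Place pivot at 3: [41, 81, 10, 81, 88, 87]

Partitioned: [41, 81, 10, 81, 88, 87]


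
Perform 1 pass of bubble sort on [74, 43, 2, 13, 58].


Initial: [74, 43, 2, 13, 58]
Pass 1: [43, 2, 13, 58, 74] (4 swaps)

After 1 pass: [43, 2, 13, 58, 74]


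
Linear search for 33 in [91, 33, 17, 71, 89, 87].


i=0: 91!=33
i=1: 33==33 found!

Found at 1, 2 comps


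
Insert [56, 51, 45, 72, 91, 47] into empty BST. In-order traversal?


Insert 56: root
Insert 51: L from 56
Insert 45: L from 56 -> L from 51
Insert 72: R from 56
Insert 91: R from 56 -> R from 72
Insert 47: L from 56 -> L from 51 -> R from 45

In-order: [45, 47, 51, 56, 72, 91]


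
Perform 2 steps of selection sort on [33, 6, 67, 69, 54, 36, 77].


Initial: [33, 6, 67, 69, 54, 36, 77]
Step 1: min=6 at 1
  Swap: [6, 33, 67, 69, 54, 36, 77]
Step 2: min=33 at 1
  Swap: [6, 33, 67, 69, 54, 36, 77]

After 2 steps: [6, 33, 67, 69, 54, 36, 77]


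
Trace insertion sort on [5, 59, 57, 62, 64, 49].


Initial: [5, 59, 57, 62, 64, 49]
Insert 59: [5, 59, 57, 62, 64, 49]
Insert 57: [5, 57, 59, 62, 64, 49]
Insert 62: [5, 57, 59, 62, 64, 49]
Insert 64: [5, 57, 59, 62, 64, 49]
Insert 49: [5, 49, 57, 59, 62, 64]

Sorted: [5, 49, 57, 59, 62, 64]


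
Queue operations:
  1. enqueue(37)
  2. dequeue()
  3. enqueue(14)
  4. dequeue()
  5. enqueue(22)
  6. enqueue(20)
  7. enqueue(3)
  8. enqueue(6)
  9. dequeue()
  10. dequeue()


enqueue(37) -> [37]
dequeue()->37, []
enqueue(14) -> [14]
dequeue()->14, []
enqueue(22) -> [22]
enqueue(20) -> [22, 20]
enqueue(3) -> [22, 20, 3]
enqueue(6) -> [22, 20, 3, 6]
dequeue()->22, [20, 3, 6]
dequeue()->20, [3, 6]

Final queue: [3, 6]


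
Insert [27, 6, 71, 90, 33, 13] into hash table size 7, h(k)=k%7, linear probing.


Insert 27: h=6 -> slot 6
Insert 6: h=6, 1 probes -> slot 0
Insert 71: h=1 -> slot 1
Insert 90: h=6, 3 probes -> slot 2
Insert 33: h=5 -> slot 5
Insert 13: h=6, 4 probes -> slot 3

Table: [6, 71, 90, 13, None, 33, 27]


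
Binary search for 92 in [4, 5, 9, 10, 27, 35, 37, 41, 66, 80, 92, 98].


Step 1: lo=0, hi=11, mid=5, val=35
Step 2: lo=6, hi=11, mid=8, val=66
Step 3: lo=9, hi=11, mid=10, val=92

Found at index 10


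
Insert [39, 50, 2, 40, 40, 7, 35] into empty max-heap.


Insert 39: [39]
Insert 50: [50, 39]
Insert 2: [50, 39, 2]
Insert 40: [50, 40, 2, 39]
Insert 40: [50, 40, 2, 39, 40]
Insert 7: [50, 40, 7, 39, 40, 2]
Insert 35: [50, 40, 35, 39, 40, 2, 7]

Final heap: [50, 40, 35, 39, 40, 2, 7]


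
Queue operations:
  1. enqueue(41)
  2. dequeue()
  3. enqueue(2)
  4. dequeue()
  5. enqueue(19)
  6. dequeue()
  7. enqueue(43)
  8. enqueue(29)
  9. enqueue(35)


enqueue(41) -> [41]
dequeue()->41, []
enqueue(2) -> [2]
dequeue()->2, []
enqueue(19) -> [19]
dequeue()->19, []
enqueue(43) -> [43]
enqueue(29) -> [43, 29]
enqueue(35) -> [43, 29, 35]

Final queue: [43, 29, 35]


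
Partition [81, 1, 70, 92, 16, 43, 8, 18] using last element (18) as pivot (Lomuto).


Pivot: 18
  1 <= 18: swap -> [1, 81, 70, 92, 16, 43, 8, 18]
  16 <= 18: swap -> [1, 16, 70, 92, 81, 43, 8, 18]
  8 <= 18: swap -> [1, 16, 8, 92, 81, 43, 70, 18]
Place pivot at 3: [1, 16, 8, 18, 81, 43, 70, 92]

Partitioned: [1, 16, 8, 18, 81, 43, 70, 92]


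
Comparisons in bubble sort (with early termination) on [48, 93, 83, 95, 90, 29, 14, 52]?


Algorithm: bubble sort (with early termination)
Input: [48, 93, 83, 95, 90, 29, 14, 52]
Sorted: [14, 29, 48, 52, 83, 90, 93, 95]

28


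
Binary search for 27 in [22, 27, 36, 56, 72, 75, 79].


Step 1: lo=0, hi=6, mid=3, val=56
Step 2: lo=0, hi=2, mid=1, val=27

Found at index 1


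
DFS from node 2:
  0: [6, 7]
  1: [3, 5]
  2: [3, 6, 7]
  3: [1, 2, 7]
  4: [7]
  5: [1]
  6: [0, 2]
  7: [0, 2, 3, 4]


Visit 2, push [7, 6, 3]
Visit 3, push [7, 1]
Visit 1, push [5]
Visit 5, push []
Visit 7, push [4, 0]
Visit 0, push [6]
Visit 6, push []
Visit 4, push []

DFS order: [2, 3, 1, 5, 7, 0, 6, 4]


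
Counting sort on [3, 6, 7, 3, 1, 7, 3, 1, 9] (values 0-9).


Input: [3, 6, 7, 3, 1, 7, 3, 1, 9]
Counts: [0, 2, 0, 3, 0, 0, 1, 2, 0, 1]

Sorted: [1, 1, 3, 3, 3, 6, 7, 7, 9]


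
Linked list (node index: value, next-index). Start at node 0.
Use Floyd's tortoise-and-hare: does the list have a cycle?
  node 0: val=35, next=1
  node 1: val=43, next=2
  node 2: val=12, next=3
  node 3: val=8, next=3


Floyd's tortoise (slow, +1) and hare (fast, +2):
  init: slow=0, fast=0
  step 1: slow=1, fast=2
  step 2: slow=2, fast=3
  step 3: slow=3, fast=3
  slow == fast at node 3: cycle detected

Cycle: yes


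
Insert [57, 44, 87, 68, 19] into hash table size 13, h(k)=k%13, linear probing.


Insert 57: h=5 -> slot 5
Insert 44: h=5, 1 probes -> slot 6
Insert 87: h=9 -> slot 9
Insert 68: h=3 -> slot 3
Insert 19: h=6, 1 probes -> slot 7

Table: [None, None, None, 68, None, 57, 44, 19, None, 87, None, None, None]


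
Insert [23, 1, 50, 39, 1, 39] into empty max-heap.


Insert 23: [23]
Insert 1: [23, 1]
Insert 50: [50, 1, 23]
Insert 39: [50, 39, 23, 1]
Insert 1: [50, 39, 23, 1, 1]
Insert 39: [50, 39, 39, 1, 1, 23]

Final heap: [50, 39, 39, 1, 1, 23]


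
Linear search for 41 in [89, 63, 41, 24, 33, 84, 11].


i=0: 89!=41
i=1: 63!=41
i=2: 41==41 found!

Found at 2, 3 comps


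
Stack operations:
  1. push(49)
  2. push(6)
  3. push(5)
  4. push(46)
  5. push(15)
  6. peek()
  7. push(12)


push(49) -> [49]
push(6) -> [49, 6]
push(5) -> [49, 6, 5]
push(46) -> [49, 6, 5, 46]
push(15) -> [49, 6, 5, 46, 15]
peek()->15
push(12) -> [49, 6, 5, 46, 15, 12]

Final stack: [49, 6, 5, 46, 15, 12]


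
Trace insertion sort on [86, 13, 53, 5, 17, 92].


Initial: [86, 13, 53, 5, 17, 92]
Insert 13: [13, 86, 53, 5, 17, 92]
Insert 53: [13, 53, 86, 5, 17, 92]
Insert 5: [5, 13, 53, 86, 17, 92]
Insert 17: [5, 13, 17, 53, 86, 92]
Insert 92: [5, 13, 17, 53, 86, 92]

Sorted: [5, 13, 17, 53, 86, 92]


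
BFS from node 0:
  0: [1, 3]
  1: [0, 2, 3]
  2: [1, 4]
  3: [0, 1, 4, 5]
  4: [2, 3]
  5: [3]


Visit 0, enqueue [1, 3]
Visit 1, enqueue [2]
Visit 3, enqueue [4, 5]
Visit 2, enqueue []
Visit 4, enqueue []
Visit 5, enqueue []

BFS order: [0, 1, 3, 2, 4, 5]


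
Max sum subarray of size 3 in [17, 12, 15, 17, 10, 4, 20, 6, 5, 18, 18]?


[0:3]: 44
[1:4]: 44
[2:5]: 42
[3:6]: 31
[4:7]: 34
[5:8]: 30
[6:9]: 31
[7:10]: 29
[8:11]: 41

Max: 44 at [0:3]


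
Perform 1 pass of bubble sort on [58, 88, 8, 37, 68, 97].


Initial: [58, 88, 8, 37, 68, 97]
Pass 1: [58, 8, 37, 68, 88, 97] (3 swaps)

After 1 pass: [58, 8, 37, 68, 88, 97]


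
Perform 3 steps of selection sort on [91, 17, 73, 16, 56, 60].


Initial: [91, 17, 73, 16, 56, 60]
Step 1: min=16 at 3
  Swap: [16, 17, 73, 91, 56, 60]
Step 2: min=17 at 1
  Swap: [16, 17, 73, 91, 56, 60]
Step 3: min=56 at 4
  Swap: [16, 17, 56, 91, 73, 60]

After 3 steps: [16, 17, 56, 91, 73, 60]


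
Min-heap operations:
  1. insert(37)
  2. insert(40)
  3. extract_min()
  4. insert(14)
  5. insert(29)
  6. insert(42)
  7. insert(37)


insert(37) -> [37]
insert(40) -> [37, 40]
extract_min()->37, [40]
insert(14) -> [14, 40]
insert(29) -> [14, 40, 29]
insert(42) -> [14, 40, 29, 42]
insert(37) -> [14, 37, 29, 42, 40]

Final heap: [14, 37, 29, 42, 40]


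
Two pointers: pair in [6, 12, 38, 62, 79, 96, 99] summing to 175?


lo=0(6)+hi=6(99)=105
lo=1(12)+hi=6(99)=111
lo=2(38)+hi=6(99)=137
lo=3(62)+hi=6(99)=161
lo=4(79)+hi=6(99)=178
lo=4(79)+hi=5(96)=175

Yes: 79+96=175


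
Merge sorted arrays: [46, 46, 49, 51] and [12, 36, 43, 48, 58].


Take 12 from B
Take 36 from B
Take 43 from B
Take 46 from A
Take 46 from A
Take 48 from B
Take 49 from A
Take 51 from A

Merged: [12, 36, 43, 46, 46, 48, 49, 51, 58]


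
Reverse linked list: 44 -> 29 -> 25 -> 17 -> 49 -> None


Step 1: curr=44, set curr.next=prev(None) | reversed so far: 44
Step 2: curr=29, set curr.next=prev(44) | reversed so far: 29 -> 44
Step 3: curr=25, set curr.next=prev(29) | reversed so far: 25 -> 29 -> 44
Step 4: curr=17, set curr.next=prev(25) | reversed so far: 17 -> 25 -> 29 -> 44
Step 5: curr=49, set curr.next=prev(17) | reversed so far: 49 -> 17 -> 25 -> 29 -> 44

49 -> 17 -> 25 -> 29 -> 44 -> None


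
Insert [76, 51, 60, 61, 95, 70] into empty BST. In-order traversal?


Insert 76: root
Insert 51: L from 76
Insert 60: L from 76 -> R from 51
Insert 61: L from 76 -> R from 51 -> R from 60
Insert 95: R from 76
Insert 70: L from 76 -> R from 51 -> R from 60 -> R from 61

In-order: [51, 60, 61, 70, 76, 95]


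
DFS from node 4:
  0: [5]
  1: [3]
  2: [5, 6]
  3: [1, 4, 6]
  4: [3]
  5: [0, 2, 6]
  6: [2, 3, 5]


Visit 4, push [3]
Visit 3, push [6, 1]
Visit 1, push []
Visit 6, push [5, 2]
Visit 2, push [5]
Visit 5, push [0]
Visit 0, push []

DFS order: [4, 3, 1, 6, 2, 5, 0]


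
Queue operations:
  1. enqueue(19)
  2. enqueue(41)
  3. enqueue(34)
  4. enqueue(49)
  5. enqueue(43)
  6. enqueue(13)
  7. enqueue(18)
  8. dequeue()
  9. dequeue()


enqueue(19) -> [19]
enqueue(41) -> [19, 41]
enqueue(34) -> [19, 41, 34]
enqueue(49) -> [19, 41, 34, 49]
enqueue(43) -> [19, 41, 34, 49, 43]
enqueue(13) -> [19, 41, 34, 49, 43, 13]
enqueue(18) -> [19, 41, 34, 49, 43, 13, 18]
dequeue()->19, [41, 34, 49, 43, 13, 18]
dequeue()->41, [34, 49, 43, 13, 18]

Final queue: [34, 49, 43, 13, 18]


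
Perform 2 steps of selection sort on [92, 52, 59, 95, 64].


Initial: [92, 52, 59, 95, 64]
Step 1: min=52 at 1
  Swap: [52, 92, 59, 95, 64]
Step 2: min=59 at 2
  Swap: [52, 59, 92, 95, 64]

After 2 steps: [52, 59, 92, 95, 64]


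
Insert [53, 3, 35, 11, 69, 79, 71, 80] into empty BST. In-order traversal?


Insert 53: root
Insert 3: L from 53
Insert 35: L from 53 -> R from 3
Insert 11: L from 53 -> R from 3 -> L from 35
Insert 69: R from 53
Insert 79: R from 53 -> R from 69
Insert 71: R from 53 -> R from 69 -> L from 79
Insert 80: R from 53 -> R from 69 -> R from 79

In-order: [3, 11, 35, 53, 69, 71, 79, 80]


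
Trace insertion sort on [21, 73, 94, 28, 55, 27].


Initial: [21, 73, 94, 28, 55, 27]
Insert 73: [21, 73, 94, 28, 55, 27]
Insert 94: [21, 73, 94, 28, 55, 27]
Insert 28: [21, 28, 73, 94, 55, 27]
Insert 55: [21, 28, 55, 73, 94, 27]
Insert 27: [21, 27, 28, 55, 73, 94]

Sorted: [21, 27, 28, 55, 73, 94]


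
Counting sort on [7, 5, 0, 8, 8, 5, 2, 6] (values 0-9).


Input: [7, 5, 0, 8, 8, 5, 2, 6]
Counts: [1, 0, 1, 0, 0, 2, 1, 1, 2, 0]

Sorted: [0, 2, 5, 5, 6, 7, 8, 8]


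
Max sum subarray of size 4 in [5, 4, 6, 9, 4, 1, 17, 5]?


[0:4]: 24
[1:5]: 23
[2:6]: 20
[3:7]: 31
[4:8]: 27

Max: 31 at [3:7]


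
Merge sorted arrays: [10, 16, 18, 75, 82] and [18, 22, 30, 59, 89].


Take 10 from A
Take 16 from A
Take 18 from A
Take 18 from B
Take 22 from B
Take 30 from B
Take 59 from B
Take 75 from A
Take 82 from A

Merged: [10, 16, 18, 18, 22, 30, 59, 75, 82, 89]


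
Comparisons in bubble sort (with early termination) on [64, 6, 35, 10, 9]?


Algorithm: bubble sort (with early termination)
Input: [64, 6, 35, 10, 9]
Sorted: [6, 9, 10, 35, 64]

10


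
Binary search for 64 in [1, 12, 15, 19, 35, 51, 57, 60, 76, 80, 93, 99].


Step 1: lo=0, hi=11, mid=5, val=51
Step 2: lo=6, hi=11, mid=8, val=76
Step 3: lo=6, hi=7, mid=6, val=57
Step 4: lo=7, hi=7, mid=7, val=60

Not found


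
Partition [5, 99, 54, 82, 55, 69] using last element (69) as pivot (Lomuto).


Pivot: 69
  5 <= 69: advance i (no swap)
  54 <= 69: swap -> [5, 54, 99, 82, 55, 69]
  55 <= 69: swap -> [5, 54, 55, 82, 99, 69]
Place pivot at 3: [5, 54, 55, 69, 99, 82]

Partitioned: [5, 54, 55, 69, 99, 82]


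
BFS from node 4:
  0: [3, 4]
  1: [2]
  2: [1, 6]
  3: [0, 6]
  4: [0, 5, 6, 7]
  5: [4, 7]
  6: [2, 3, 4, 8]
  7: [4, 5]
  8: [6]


Visit 4, enqueue [0, 5, 6, 7]
Visit 0, enqueue [3]
Visit 5, enqueue []
Visit 6, enqueue [2, 8]
Visit 7, enqueue []
Visit 3, enqueue []
Visit 2, enqueue [1]
Visit 8, enqueue []
Visit 1, enqueue []

BFS order: [4, 0, 5, 6, 7, 3, 2, 8, 1]


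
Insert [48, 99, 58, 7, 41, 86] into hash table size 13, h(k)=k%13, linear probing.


Insert 48: h=9 -> slot 9
Insert 99: h=8 -> slot 8
Insert 58: h=6 -> slot 6
Insert 7: h=7 -> slot 7
Insert 41: h=2 -> slot 2
Insert 86: h=8, 2 probes -> slot 10

Table: [None, None, 41, None, None, None, 58, 7, 99, 48, 86, None, None]


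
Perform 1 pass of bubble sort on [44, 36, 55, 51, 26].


Initial: [44, 36, 55, 51, 26]
Pass 1: [36, 44, 51, 26, 55] (3 swaps)

After 1 pass: [36, 44, 51, 26, 55]


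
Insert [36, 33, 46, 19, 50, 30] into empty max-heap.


Insert 36: [36]
Insert 33: [36, 33]
Insert 46: [46, 33, 36]
Insert 19: [46, 33, 36, 19]
Insert 50: [50, 46, 36, 19, 33]
Insert 30: [50, 46, 36, 19, 33, 30]

Final heap: [50, 46, 36, 19, 33, 30]


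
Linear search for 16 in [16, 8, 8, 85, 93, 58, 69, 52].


i=0: 16==16 found!

Found at 0, 1 comps


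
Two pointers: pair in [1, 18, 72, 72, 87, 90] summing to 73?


lo=0(1)+hi=5(90)=91
lo=0(1)+hi=4(87)=88
lo=0(1)+hi=3(72)=73

Yes: 1+72=73


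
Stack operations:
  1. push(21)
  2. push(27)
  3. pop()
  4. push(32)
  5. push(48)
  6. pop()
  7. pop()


push(21) -> [21]
push(27) -> [21, 27]
pop()->27, [21]
push(32) -> [21, 32]
push(48) -> [21, 32, 48]
pop()->48, [21, 32]
pop()->32, [21]

Final stack: [21]


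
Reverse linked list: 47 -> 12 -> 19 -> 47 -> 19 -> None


Step 1: curr=47, set curr.next=prev(None) | reversed so far: 47
Step 2: curr=12, set curr.next=prev(47) | reversed so far: 12 -> 47
Step 3: curr=19, set curr.next=prev(12) | reversed so far: 19 -> 12 -> 47
Step 4: curr=47, set curr.next=prev(19) | reversed so far: 47 -> 19 -> 12 -> 47
Step 5: curr=19, set curr.next=prev(47) | reversed so far: 19 -> 47 -> 19 -> 12 -> 47

19 -> 47 -> 19 -> 12 -> 47 -> None


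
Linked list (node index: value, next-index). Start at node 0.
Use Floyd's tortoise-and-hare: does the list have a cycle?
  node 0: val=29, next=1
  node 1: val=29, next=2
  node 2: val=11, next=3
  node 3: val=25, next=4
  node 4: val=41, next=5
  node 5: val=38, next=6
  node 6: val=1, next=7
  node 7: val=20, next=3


Floyd's tortoise (slow, +1) and hare (fast, +2):
  init: slow=0, fast=0
  step 1: slow=1, fast=2
  step 2: slow=2, fast=4
  step 3: slow=3, fast=6
  step 4: slow=4, fast=3
  step 5: slow=5, fast=5
  slow == fast at node 5: cycle detected

Cycle: yes


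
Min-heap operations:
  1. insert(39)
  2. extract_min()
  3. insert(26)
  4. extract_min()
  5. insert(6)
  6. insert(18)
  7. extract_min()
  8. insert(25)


insert(39) -> [39]
extract_min()->39, []
insert(26) -> [26]
extract_min()->26, []
insert(6) -> [6]
insert(18) -> [6, 18]
extract_min()->6, [18]
insert(25) -> [18, 25]

Final heap: [18, 25]


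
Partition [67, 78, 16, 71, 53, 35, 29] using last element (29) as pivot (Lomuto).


Pivot: 29
  16 <= 29: swap -> [16, 78, 67, 71, 53, 35, 29]
Place pivot at 1: [16, 29, 67, 71, 53, 35, 78]

Partitioned: [16, 29, 67, 71, 53, 35, 78]


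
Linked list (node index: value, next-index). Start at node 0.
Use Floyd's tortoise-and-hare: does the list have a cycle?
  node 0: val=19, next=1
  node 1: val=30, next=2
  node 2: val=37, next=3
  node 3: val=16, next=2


Floyd's tortoise (slow, +1) and hare (fast, +2):
  init: slow=0, fast=0
  step 1: slow=1, fast=2
  step 2: slow=2, fast=2
  slow == fast at node 2: cycle detected

Cycle: yes


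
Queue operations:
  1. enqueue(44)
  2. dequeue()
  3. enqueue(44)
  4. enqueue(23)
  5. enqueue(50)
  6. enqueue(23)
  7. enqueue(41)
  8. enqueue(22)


enqueue(44) -> [44]
dequeue()->44, []
enqueue(44) -> [44]
enqueue(23) -> [44, 23]
enqueue(50) -> [44, 23, 50]
enqueue(23) -> [44, 23, 50, 23]
enqueue(41) -> [44, 23, 50, 23, 41]
enqueue(22) -> [44, 23, 50, 23, 41, 22]

Final queue: [44, 23, 50, 23, 41, 22]


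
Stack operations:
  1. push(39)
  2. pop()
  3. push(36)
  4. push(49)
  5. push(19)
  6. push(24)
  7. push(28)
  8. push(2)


push(39) -> [39]
pop()->39, []
push(36) -> [36]
push(49) -> [36, 49]
push(19) -> [36, 49, 19]
push(24) -> [36, 49, 19, 24]
push(28) -> [36, 49, 19, 24, 28]
push(2) -> [36, 49, 19, 24, 28, 2]

Final stack: [36, 49, 19, 24, 28, 2]


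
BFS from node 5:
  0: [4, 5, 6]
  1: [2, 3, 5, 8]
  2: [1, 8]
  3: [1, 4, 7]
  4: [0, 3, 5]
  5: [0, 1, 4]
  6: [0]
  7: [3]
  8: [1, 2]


Visit 5, enqueue [0, 1, 4]
Visit 0, enqueue [6]
Visit 1, enqueue [2, 3, 8]
Visit 4, enqueue []
Visit 6, enqueue []
Visit 2, enqueue []
Visit 3, enqueue [7]
Visit 8, enqueue []
Visit 7, enqueue []

BFS order: [5, 0, 1, 4, 6, 2, 3, 8, 7]


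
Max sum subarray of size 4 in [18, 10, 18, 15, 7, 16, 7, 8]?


[0:4]: 61
[1:5]: 50
[2:6]: 56
[3:7]: 45
[4:8]: 38

Max: 61 at [0:4]


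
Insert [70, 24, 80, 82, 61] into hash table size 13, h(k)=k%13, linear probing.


Insert 70: h=5 -> slot 5
Insert 24: h=11 -> slot 11
Insert 80: h=2 -> slot 2
Insert 82: h=4 -> slot 4
Insert 61: h=9 -> slot 9

Table: [None, None, 80, None, 82, 70, None, None, None, 61, None, 24, None]


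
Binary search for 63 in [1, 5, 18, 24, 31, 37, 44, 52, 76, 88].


Step 1: lo=0, hi=9, mid=4, val=31
Step 2: lo=5, hi=9, mid=7, val=52
Step 3: lo=8, hi=9, mid=8, val=76

Not found


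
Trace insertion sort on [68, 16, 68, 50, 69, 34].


Initial: [68, 16, 68, 50, 69, 34]
Insert 16: [16, 68, 68, 50, 69, 34]
Insert 68: [16, 68, 68, 50, 69, 34]
Insert 50: [16, 50, 68, 68, 69, 34]
Insert 69: [16, 50, 68, 68, 69, 34]
Insert 34: [16, 34, 50, 68, 68, 69]

Sorted: [16, 34, 50, 68, 68, 69]


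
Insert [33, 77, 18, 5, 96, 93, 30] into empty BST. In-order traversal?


Insert 33: root
Insert 77: R from 33
Insert 18: L from 33
Insert 5: L from 33 -> L from 18
Insert 96: R from 33 -> R from 77
Insert 93: R from 33 -> R from 77 -> L from 96
Insert 30: L from 33 -> R from 18

In-order: [5, 18, 30, 33, 77, 93, 96]


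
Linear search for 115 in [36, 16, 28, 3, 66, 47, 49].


i=0: 36!=115
i=1: 16!=115
i=2: 28!=115
i=3: 3!=115
i=4: 66!=115
i=5: 47!=115
i=6: 49!=115

Not found, 7 comps


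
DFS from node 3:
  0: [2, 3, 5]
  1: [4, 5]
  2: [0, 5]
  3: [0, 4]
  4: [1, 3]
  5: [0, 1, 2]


Visit 3, push [4, 0]
Visit 0, push [5, 2]
Visit 2, push [5]
Visit 5, push [1]
Visit 1, push [4]
Visit 4, push []

DFS order: [3, 0, 2, 5, 1, 4]


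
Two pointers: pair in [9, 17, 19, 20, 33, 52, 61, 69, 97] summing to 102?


lo=0(9)+hi=8(97)=106
lo=0(9)+hi=7(69)=78
lo=1(17)+hi=7(69)=86
lo=2(19)+hi=7(69)=88
lo=3(20)+hi=7(69)=89
lo=4(33)+hi=7(69)=102

Yes: 33+69=102


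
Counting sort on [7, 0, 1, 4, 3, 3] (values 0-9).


Input: [7, 0, 1, 4, 3, 3]
Counts: [1, 1, 0, 2, 1, 0, 0, 1, 0, 0]

Sorted: [0, 1, 3, 3, 4, 7]


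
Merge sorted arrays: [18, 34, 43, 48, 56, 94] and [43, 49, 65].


Take 18 from A
Take 34 from A
Take 43 from A
Take 43 from B
Take 48 from A
Take 49 from B
Take 56 from A
Take 65 from B

Merged: [18, 34, 43, 43, 48, 49, 56, 65, 94]


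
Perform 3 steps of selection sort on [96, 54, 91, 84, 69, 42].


Initial: [96, 54, 91, 84, 69, 42]
Step 1: min=42 at 5
  Swap: [42, 54, 91, 84, 69, 96]
Step 2: min=54 at 1
  Swap: [42, 54, 91, 84, 69, 96]
Step 3: min=69 at 4
  Swap: [42, 54, 69, 84, 91, 96]

After 3 steps: [42, 54, 69, 84, 91, 96]


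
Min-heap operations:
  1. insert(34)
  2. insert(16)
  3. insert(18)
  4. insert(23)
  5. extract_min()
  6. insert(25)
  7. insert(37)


insert(34) -> [34]
insert(16) -> [16, 34]
insert(18) -> [16, 34, 18]
insert(23) -> [16, 23, 18, 34]
extract_min()->16, [18, 23, 34]
insert(25) -> [18, 23, 34, 25]
insert(37) -> [18, 23, 34, 25, 37]

Final heap: [18, 23, 34, 25, 37]


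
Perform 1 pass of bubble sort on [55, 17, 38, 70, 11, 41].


Initial: [55, 17, 38, 70, 11, 41]
Pass 1: [17, 38, 55, 11, 41, 70] (4 swaps)

After 1 pass: [17, 38, 55, 11, 41, 70]


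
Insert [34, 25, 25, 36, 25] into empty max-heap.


Insert 34: [34]
Insert 25: [34, 25]
Insert 25: [34, 25, 25]
Insert 36: [36, 34, 25, 25]
Insert 25: [36, 34, 25, 25, 25]

Final heap: [36, 34, 25, 25, 25]


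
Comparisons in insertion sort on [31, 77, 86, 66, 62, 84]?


Algorithm: insertion sort
Input: [31, 77, 86, 66, 62, 84]
Sorted: [31, 62, 66, 77, 84, 86]

11


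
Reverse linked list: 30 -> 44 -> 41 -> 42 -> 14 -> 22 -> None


Step 1: curr=30, set curr.next=prev(None) | reversed so far: 30
Step 2: curr=44, set curr.next=prev(30) | reversed so far: 44 -> 30
Step 3: curr=41, set curr.next=prev(44) | reversed so far: 41 -> 44 -> 30
Step 4: curr=42, set curr.next=prev(41) | reversed so far: 42 -> 41 -> 44 -> 30
Step 5: curr=14, set curr.next=prev(42) | reversed so far: 14 -> 42 -> 41 -> 44 -> 30
Step 6: curr=22, set curr.next=prev(14) | reversed so far: 22 -> 14 -> 42 -> 41 -> 44 -> 30

22 -> 14 -> 42 -> 41 -> 44 -> 30 -> None


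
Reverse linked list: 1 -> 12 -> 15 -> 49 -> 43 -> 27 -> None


Step 1: curr=1, set curr.next=prev(None) | reversed so far: 1
Step 2: curr=12, set curr.next=prev(1) | reversed so far: 12 -> 1
Step 3: curr=15, set curr.next=prev(12) | reversed so far: 15 -> 12 -> 1
Step 4: curr=49, set curr.next=prev(15) | reversed so far: 49 -> 15 -> 12 -> 1
Step 5: curr=43, set curr.next=prev(49) | reversed so far: 43 -> 49 -> 15 -> 12 -> 1
Step 6: curr=27, set curr.next=prev(43) | reversed so far: 27 -> 43 -> 49 -> 15 -> 12 -> 1

27 -> 43 -> 49 -> 15 -> 12 -> 1 -> None


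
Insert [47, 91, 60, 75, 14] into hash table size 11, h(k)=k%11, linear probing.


Insert 47: h=3 -> slot 3
Insert 91: h=3, 1 probes -> slot 4
Insert 60: h=5 -> slot 5
Insert 75: h=9 -> slot 9
Insert 14: h=3, 3 probes -> slot 6

Table: [None, None, None, 47, 91, 60, 14, None, None, 75, None]


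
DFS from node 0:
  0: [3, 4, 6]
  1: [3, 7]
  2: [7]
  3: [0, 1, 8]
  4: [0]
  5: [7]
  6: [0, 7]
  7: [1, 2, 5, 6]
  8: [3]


Visit 0, push [6, 4, 3]
Visit 3, push [8, 1]
Visit 1, push [7]
Visit 7, push [6, 5, 2]
Visit 2, push []
Visit 5, push []
Visit 6, push []
Visit 8, push []
Visit 4, push []

DFS order: [0, 3, 1, 7, 2, 5, 6, 8, 4]


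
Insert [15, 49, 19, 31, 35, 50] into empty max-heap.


Insert 15: [15]
Insert 49: [49, 15]
Insert 19: [49, 15, 19]
Insert 31: [49, 31, 19, 15]
Insert 35: [49, 35, 19, 15, 31]
Insert 50: [50, 35, 49, 15, 31, 19]

Final heap: [50, 35, 49, 15, 31, 19]


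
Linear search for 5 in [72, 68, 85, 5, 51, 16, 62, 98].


i=0: 72!=5
i=1: 68!=5
i=2: 85!=5
i=3: 5==5 found!

Found at 3, 4 comps


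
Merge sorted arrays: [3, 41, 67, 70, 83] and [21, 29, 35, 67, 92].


Take 3 from A
Take 21 from B
Take 29 from B
Take 35 from B
Take 41 from A
Take 67 from A
Take 67 from B
Take 70 from A
Take 83 from A

Merged: [3, 21, 29, 35, 41, 67, 67, 70, 83, 92]


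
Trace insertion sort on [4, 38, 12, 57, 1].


Initial: [4, 38, 12, 57, 1]
Insert 38: [4, 38, 12, 57, 1]
Insert 12: [4, 12, 38, 57, 1]
Insert 57: [4, 12, 38, 57, 1]
Insert 1: [1, 4, 12, 38, 57]

Sorted: [1, 4, 12, 38, 57]


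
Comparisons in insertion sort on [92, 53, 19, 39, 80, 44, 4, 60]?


Algorithm: insertion sort
Input: [92, 53, 19, 39, 80, 44, 4, 60]
Sorted: [4, 19, 39, 44, 53, 60, 80, 92]

21


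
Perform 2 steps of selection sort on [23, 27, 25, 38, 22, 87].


Initial: [23, 27, 25, 38, 22, 87]
Step 1: min=22 at 4
  Swap: [22, 27, 25, 38, 23, 87]
Step 2: min=23 at 4
  Swap: [22, 23, 25, 38, 27, 87]

After 2 steps: [22, 23, 25, 38, 27, 87]


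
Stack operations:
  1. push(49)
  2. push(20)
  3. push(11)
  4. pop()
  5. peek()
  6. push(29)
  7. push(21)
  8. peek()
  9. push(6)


push(49) -> [49]
push(20) -> [49, 20]
push(11) -> [49, 20, 11]
pop()->11, [49, 20]
peek()->20
push(29) -> [49, 20, 29]
push(21) -> [49, 20, 29, 21]
peek()->21
push(6) -> [49, 20, 29, 21, 6]

Final stack: [49, 20, 29, 21, 6]


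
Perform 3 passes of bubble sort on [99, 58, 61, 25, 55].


Initial: [99, 58, 61, 25, 55]
Pass 1: [58, 61, 25, 55, 99] (4 swaps)
Pass 2: [58, 25, 55, 61, 99] (2 swaps)
Pass 3: [25, 55, 58, 61, 99] (2 swaps)

After 3 passes: [25, 55, 58, 61, 99]
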